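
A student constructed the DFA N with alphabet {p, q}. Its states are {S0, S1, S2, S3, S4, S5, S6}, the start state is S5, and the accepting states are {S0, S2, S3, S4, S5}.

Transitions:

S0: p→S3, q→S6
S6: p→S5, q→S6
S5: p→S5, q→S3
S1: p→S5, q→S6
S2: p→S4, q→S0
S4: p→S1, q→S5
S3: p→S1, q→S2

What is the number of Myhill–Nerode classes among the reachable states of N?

All states are reachable from the start state.
Initial partition by acceptance: {S0,S2,S3,S4,S5} | {S1,S6}.
Split {S0,S2,S3,S4,S5} by δ(·,p) → {S0,S2,S5} and {S3,S4}.
Refine {S0,S2,S5} on symbol p: members go to different blocks, giving {S0,S2} and {S5}.
On input q, block {S0,S2} splits into {S0} and {S2}.
Refine {S3,S4} on symbol q: members go to different blocks, giving {S3} and {S4}.
Stable partition: {S0} | {S1,S6} | {S3} | {S5} | {S2} | {S4} — 6 equivalence classes.

6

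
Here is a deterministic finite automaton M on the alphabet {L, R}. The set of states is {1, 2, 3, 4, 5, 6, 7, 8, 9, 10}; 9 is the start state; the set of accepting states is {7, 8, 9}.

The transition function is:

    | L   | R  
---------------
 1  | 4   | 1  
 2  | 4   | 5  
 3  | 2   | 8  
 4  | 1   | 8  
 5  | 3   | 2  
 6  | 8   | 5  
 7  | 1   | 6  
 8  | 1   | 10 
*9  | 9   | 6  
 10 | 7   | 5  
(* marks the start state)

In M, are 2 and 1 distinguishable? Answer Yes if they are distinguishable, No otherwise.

Every state is reachable, so we keep all 10.
Initial partition by acceptance: {7,8,9} | {1,2,3,4,5,6,10}.
Split {7,8,9} by δ(·,L) → {7,8} and {9}.
Refine {1,2,3,4,5,6,10} on symbol L: members go to different blocks, giving {1,2,3,4,5} and {6,10}.
On input R, block {1,2,3,4,5} splits into {1,2,5} and {3,4}.
Stable partition: {7,8} | {1,2,5} | {9} | {6,10} | {3,4} — 5 equivalence classes.
2 and 1 lie in the same block of the stable partition, so they are equivalent — no string distinguishes them.

No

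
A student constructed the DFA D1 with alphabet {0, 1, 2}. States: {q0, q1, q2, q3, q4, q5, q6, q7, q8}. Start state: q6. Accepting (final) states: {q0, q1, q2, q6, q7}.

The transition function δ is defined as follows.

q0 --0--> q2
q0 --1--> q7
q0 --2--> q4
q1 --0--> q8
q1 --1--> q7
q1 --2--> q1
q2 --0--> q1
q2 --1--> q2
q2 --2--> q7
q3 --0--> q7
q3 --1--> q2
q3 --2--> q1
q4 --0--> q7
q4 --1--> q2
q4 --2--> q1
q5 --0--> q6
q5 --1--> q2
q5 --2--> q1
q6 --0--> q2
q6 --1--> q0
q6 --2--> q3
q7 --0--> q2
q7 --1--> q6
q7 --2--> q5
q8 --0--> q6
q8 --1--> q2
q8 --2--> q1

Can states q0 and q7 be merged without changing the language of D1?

Yes

Initial partition by acceptance: {q0,q1,q2,q6,q7} | {q3,q4,q5,q8}.
On input 0, block {q0,q1,q2,q6,q7} splits into {q0,q2,q6,q7} and {q1}.
Refine {q0,q2,q6,q7} on symbol 0: members go to different blocks, giving {q0,q6,q7} and {q2}.
The partition is now stable with 4 blocks: {q0,q6,q7} | {q3,q4,q5,q8} | {q1} | {q2}.
q0 and q7 lie in the same block of the stable partition, so they are equivalent — no string distinguishes them.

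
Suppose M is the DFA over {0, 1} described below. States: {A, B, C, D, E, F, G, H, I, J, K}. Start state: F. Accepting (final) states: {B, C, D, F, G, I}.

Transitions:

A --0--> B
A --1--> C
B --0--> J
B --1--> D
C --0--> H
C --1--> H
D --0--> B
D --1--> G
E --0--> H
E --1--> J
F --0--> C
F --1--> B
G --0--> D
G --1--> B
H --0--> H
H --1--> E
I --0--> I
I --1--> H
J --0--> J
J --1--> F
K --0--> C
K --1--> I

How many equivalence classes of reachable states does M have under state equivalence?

States {A,I,K} cannot be reached from the start state, so discard them.
Start with accepting vs non-accepting: {B,C,D,F,G} | {E,H,J}.
On input 0, block {B,C,D,F,G} splits into {D,F,G} and {B,C}.
On input 0, block {D,F,G} splits into {D,F} and {G}.
Split {D,F} by δ(·,1) → {D} and {F}.
On input 1, block {E,H,J} splits into {E,H} and {J}.
Refine {E,H} on symbol 1: members go to different blocks, giving {E} and {H}.
Refine {B,C} on symbol 0: members go to different blocks, giving {B} and {C}.
The partition is now stable with 8 blocks: {D} | {E} | {B} | {G} | {F} | {J} | {H} | {C}.

8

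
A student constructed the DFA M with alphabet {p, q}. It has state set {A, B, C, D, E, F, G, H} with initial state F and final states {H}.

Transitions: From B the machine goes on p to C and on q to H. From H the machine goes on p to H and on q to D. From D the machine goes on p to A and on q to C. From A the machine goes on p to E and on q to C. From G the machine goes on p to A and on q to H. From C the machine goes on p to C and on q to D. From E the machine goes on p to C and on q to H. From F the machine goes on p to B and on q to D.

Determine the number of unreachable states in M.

1

Starting at F and following transitions, the reachable set is {A, B, C, D, E, F, H}. That leaves G unreachable — 1 in total.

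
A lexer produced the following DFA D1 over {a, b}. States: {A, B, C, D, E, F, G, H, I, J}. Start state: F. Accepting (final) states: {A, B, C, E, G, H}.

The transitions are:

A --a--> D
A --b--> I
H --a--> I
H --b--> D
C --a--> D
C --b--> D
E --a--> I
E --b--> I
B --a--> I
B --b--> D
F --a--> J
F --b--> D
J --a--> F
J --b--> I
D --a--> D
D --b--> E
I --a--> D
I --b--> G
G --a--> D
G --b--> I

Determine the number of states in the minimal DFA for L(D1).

Reachable states from the start: {D,E,F,G,I,J}. Unreachable: {A,B,C,H} — drop them.
Start with accepting vs non-accepting: {E,G} | {D,F,I,J}.
Split {D,F,I,J} by δ(·,b) → {D,I} and {F,J}.
Stable partition: {E,G} | {D,I} | {F,J} — 3 equivalence classes.

3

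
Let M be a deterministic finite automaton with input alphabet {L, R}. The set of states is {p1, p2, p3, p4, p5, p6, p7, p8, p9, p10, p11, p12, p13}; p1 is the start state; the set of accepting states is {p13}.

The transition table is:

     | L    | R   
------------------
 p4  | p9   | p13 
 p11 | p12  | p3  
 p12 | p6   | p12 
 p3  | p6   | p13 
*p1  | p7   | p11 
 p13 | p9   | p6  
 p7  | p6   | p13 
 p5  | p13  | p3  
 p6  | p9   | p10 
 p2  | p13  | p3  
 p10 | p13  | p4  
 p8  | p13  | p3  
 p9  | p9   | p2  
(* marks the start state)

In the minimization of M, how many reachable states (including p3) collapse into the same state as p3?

Reachable states from the start: {p1,p2,p3,p4,p6,p7,p9,p10,p11,p12,p13}. Unreachable: {p5,p8} — drop them.
P0 = {p13} | {p1,p2,p3,p4,p6,p7,p9,p10,p11,p12}.
On input L, block {p1,p2,p3,p4,p6,p7,p9,p10,p11,p12} splits into {p1,p3,p4,p6,p7,p9,p11,p12} and {p2,p10}.
On input R, block {p1,p3,p4,p6,p7,p9,p11,p12} splits into {p1,p11,p12} and {p3,p4,p7} and {p6,p9}.
On input L, block {p1,p11,p12} splits into {p1} and {p11} and {p12}.
No further refinement is possible. Final partition (7 blocks): {p13} | {p1} | {p2,p10} | {p3,p4,p7} | {p6,p9} | {p11} | {p12}.
State p3 belongs to the block {p3,p4,p7}, which has 3 states.

3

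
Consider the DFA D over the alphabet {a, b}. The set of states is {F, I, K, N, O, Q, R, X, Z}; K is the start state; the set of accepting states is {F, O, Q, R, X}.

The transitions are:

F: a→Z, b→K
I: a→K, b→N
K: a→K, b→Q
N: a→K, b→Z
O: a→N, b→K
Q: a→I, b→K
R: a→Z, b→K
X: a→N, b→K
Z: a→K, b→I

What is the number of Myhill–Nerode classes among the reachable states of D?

First remove the unreachable states {F,O,R,X}; 5 states remain.
P0 = {Q} | {I,K,N,Z}.
Refine {I,K,N,Z} on symbol b: members go to different blocks, giving {I,N,Z} and {K}.
The partition is now stable with 3 blocks: {Q} | {I,N,Z} | {K}.

3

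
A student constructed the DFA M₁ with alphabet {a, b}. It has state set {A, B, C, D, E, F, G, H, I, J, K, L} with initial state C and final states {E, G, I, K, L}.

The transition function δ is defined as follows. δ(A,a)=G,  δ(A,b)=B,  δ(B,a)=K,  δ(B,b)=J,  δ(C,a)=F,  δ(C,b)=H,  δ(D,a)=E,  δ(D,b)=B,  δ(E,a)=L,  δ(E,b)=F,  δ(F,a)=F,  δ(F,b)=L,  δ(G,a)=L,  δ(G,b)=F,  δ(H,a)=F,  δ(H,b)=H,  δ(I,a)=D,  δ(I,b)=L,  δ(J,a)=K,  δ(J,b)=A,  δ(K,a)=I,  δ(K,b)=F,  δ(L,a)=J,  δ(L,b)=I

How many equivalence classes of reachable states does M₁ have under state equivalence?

5

Start with accepting vs non-accepting: {E,G,I,K,L} | {A,B,C,D,F,H,J}.
Refine {E,G,I,K,L} on symbol a: members go to different blocks, giving {E,G,K} and {I,L}.
Refine {A,B,C,D,F,H,J} on symbol a: members go to different blocks, giving {A,B,D,J} and {C,F,H}.
On input b, block {C,F,H} splits into {C,H} and {F}.
The partition is now stable with 5 blocks: {E,G,K} | {A,B,D,J} | {I,L} | {C,H} | {F}.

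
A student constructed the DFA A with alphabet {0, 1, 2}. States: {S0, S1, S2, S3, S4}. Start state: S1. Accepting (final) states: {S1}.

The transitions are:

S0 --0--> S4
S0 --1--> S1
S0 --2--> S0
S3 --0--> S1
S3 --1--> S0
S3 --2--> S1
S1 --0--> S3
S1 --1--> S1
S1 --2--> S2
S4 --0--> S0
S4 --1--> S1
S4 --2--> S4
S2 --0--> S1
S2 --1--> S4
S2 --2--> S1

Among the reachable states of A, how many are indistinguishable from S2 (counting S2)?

2

Every state is reachable, so we keep all 5.
Start with accepting vs non-accepting: {S1} | {S0,S2,S3,S4}.
Split {S0,S2,S3,S4} by δ(·,0) → {S0,S4} and {S2,S3}.
No further refinement is possible. Final partition (3 blocks): {S1} | {S0,S4} | {S2,S3}.
The equivalence class containing S2 is {S2,S3}, of size 2.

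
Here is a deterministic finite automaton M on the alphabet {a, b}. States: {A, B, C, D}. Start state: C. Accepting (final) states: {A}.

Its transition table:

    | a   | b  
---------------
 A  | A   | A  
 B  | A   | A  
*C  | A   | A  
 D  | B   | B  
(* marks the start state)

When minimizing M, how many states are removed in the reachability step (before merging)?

Starting at C and following transitions, the reachable set is {A, C}. That leaves B, D unreachable — 2 in total.

2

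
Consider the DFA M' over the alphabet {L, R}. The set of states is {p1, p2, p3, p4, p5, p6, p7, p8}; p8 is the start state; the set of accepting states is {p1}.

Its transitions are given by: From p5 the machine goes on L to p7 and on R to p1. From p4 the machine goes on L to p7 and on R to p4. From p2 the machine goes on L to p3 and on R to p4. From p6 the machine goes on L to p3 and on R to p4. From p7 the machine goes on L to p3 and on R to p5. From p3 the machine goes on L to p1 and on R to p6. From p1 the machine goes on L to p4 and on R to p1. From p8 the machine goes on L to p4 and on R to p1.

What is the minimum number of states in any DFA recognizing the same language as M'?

First remove the unreachable states {p2}; 7 states remain.
Start with accepting vs non-accepting: {p1} | {p3,p4,p5,p6,p7,p8}.
Split {p3,p4,p5,p6,p7,p8} by δ(·,L) → {p4,p5,p6,p7,p8} and {p3}.
Split {p4,p5,p6,p7,p8} by δ(·,L) → {p4,p5,p8} and {p6,p7}.
Refine {p4,p5,p8} on symbol L: members go to different blocks, giving {p4,p5} and {p8}.
Refine {p4,p5} on symbol R: members go to different blocks, giving {p4} and {p5}.
On input R, block {p6,p7} splits into {p6} and {p7}.
No further refinement is possible. Final partition (7 blocks): {p1} | {p4} | {p3} | {p6} | {p8} | {p5} | {p7}.

7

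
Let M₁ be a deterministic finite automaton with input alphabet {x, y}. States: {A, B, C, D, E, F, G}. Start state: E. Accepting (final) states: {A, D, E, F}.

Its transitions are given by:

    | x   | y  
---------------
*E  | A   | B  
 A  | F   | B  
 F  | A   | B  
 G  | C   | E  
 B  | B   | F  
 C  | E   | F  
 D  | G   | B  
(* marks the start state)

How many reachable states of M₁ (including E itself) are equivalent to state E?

3

First remove the unreachable states {C,D,G}; 4 states remain.
Start with accepting vs non-accepting: {A,E,F} | {B}.
No further refinement is possible. Final partition (2 blocks): {A,E,F} | {B}.
The equivalence class containing E is {A,E,F}, of size 3.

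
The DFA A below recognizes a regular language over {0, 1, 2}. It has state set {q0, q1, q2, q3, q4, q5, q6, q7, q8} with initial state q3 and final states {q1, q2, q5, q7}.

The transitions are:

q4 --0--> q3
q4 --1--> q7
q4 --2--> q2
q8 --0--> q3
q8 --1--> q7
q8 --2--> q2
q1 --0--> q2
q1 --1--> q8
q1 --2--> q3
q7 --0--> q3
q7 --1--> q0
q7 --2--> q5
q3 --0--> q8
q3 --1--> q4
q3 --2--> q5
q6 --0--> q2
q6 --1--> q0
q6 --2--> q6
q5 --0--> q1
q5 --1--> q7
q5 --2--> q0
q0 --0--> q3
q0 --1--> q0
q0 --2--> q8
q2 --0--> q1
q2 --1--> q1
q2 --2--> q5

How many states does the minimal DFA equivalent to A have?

Reachable states from the start: {q0,q1,q2,q3,q4,q5,q7,q8}. Unreachable: {q6} — drop them.
P0 = {q1,q2,q5,q7} | {q0,q3,q4,q8}.
Refine {q1,q2,q5,q7} on symbol 0: members go to different blocks, giving {q1,q2,q5} and {q7}.
Split {q1,q2,q5} by δ(·,1) → {q1} and {q2} and {q5}.
Split {q0,q3,q4,q8} by δ(·,1) → {q0,q3} and {q4,q8}.
Refine {q0,q3} on symbol 0: members go to different blocks, giving {q0} and {q3}.
The partition is now stable with 7 blocks: {q1} | {q0} | {q7} | {q2} | {q5} | {q4,q8} | {q3}.

7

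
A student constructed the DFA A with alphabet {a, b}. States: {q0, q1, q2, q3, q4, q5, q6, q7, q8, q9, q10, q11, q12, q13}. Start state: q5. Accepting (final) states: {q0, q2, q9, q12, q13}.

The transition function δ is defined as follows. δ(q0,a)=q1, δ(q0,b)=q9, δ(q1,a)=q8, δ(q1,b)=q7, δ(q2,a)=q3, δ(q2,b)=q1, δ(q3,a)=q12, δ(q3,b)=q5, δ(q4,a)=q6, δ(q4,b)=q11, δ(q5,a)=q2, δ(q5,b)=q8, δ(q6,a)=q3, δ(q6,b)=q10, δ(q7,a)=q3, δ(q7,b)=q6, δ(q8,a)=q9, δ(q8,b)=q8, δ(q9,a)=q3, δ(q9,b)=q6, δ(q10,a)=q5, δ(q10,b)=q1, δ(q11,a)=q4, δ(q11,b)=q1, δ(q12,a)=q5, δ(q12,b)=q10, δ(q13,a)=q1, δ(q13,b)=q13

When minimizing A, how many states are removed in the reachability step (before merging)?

4

BFS from q5 reaches {q1, q2, q3, q5, q6, q7, q8, q9, q10, q12}; the 4 state(s) q0, q4, q11, q13 are never visited.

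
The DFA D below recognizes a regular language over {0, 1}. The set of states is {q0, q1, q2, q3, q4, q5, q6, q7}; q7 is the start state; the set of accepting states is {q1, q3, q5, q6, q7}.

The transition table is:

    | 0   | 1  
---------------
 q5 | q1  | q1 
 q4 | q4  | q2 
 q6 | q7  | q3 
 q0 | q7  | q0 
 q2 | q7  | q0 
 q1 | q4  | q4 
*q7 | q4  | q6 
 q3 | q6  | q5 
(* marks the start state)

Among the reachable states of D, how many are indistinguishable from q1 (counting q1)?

1

Every state is reachable, so we keep all 8.
Initial partition by acceptance: {q1,q3,q5,q6,q7} | {q0,q2,q4}.
Split {q1,q3,q5,q6,q7} by δ(·,0) → {q3,q5,q6} and {q1,q7}.
Refine {q3,q5,q6} on symbol 0: members go to different blocks, giving {q5,q6} and {q3}.
Split {q5,q6} by δ(·,1) → {q5} and {q6}.
Split {q0,q2,q4} by δ(·,0) → {q0,q2} and {q4}.
Split {q1,q7} by δ(·,1) → {q1} and {q7}.
The partition is now stable with 7 blocks: {q5} | {q0,q2} | {q1} | {q3} | {q6} | {q4} | {q7}.
The equivalence class containing q1 is {q1}, of size 1.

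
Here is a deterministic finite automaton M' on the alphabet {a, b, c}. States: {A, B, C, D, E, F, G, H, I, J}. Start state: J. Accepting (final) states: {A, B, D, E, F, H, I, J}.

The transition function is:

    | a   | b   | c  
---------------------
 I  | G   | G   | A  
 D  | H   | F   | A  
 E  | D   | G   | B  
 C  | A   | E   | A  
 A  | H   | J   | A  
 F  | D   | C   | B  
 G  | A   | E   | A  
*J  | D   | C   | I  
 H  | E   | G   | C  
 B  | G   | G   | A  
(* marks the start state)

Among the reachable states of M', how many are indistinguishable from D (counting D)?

Every state is reachable, so we keep all 10.
P0 = {A,B,D,E,F,H,I,J} | {C,G}.
Refine {A,B,D,E,F,H,I,J} on symbol a: members go to different blocks, giving {A,D,E,F,H,J} and {B,I}.
Refine {A,D,E,F,H,J} on symbol b: members go to different blocks, giving {E,F,H,J} and {A,D}.
Split {E,F,H,J} by δ(·,a) → {E,F,J} and {H}.
The partition is now stable with 5 blocks: {E,F,J} | {C,G} | {B,I} | {A,D} | {H}.
State D belongs to the block {A,D}, which has 2 states.

2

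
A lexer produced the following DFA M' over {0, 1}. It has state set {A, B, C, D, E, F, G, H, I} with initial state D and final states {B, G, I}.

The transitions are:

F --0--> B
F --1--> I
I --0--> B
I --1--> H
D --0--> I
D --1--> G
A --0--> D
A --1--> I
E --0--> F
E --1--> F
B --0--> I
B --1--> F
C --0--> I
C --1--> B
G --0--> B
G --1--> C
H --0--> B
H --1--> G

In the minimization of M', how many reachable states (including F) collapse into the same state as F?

4

Reachable states from the start: {B,C,D,F,G,H,I}. Unreachable: {A,E} — drop them.
Initial partition by acceptance: {B,G,I} | {C,D,F,H}.
Stable partition: {B,G,I} | {C,D,F,H} — 2 equivalence classes.
State F belongs to the block {C,D,F,H}, which has 4 states.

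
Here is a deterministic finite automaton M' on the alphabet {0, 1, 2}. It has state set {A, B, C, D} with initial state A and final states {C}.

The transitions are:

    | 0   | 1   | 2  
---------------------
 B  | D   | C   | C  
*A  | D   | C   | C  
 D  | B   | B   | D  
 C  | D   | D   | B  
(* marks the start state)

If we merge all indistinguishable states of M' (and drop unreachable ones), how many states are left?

3

Every state is reachable, so we keep all 4.
Start with accepting vs non-accepting: {C} | {A,B,D}.
On input 1, block {A,B,D} splits into {A,B} and {D}.
Stable partition: {C} | {A,B} | {D} — 3 equivalence classes.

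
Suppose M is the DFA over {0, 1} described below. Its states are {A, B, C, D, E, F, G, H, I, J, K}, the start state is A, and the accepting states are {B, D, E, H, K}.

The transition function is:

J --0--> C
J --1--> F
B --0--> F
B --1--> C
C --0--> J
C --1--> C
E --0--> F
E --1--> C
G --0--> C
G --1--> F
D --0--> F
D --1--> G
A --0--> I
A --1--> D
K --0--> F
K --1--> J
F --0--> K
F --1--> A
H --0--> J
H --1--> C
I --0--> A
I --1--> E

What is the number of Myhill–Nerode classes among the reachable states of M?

7

First remove the unreachable states {B,H}; 9 states remain.
Initial partition by acceptance: {D,E,K} | {A,C,F,G,I,J}.
Refine {A,C,F,G,I,J} on symbol 0: members go to different blocks, giving {A,C,G,I,J} and {F}.
Split {A,C,G,I,J} by δ(·,1) → {A,I} and {G,J} and {C}.
Split {D,E,K} by δ(·,1) → {D,K} and {E}.
Refine {A,I} on symbol 1: members go to different blocks, giving {A} and {I}.
Stable partition: {D,K} | {A} | {F} | {G,J} | {C} | {E} | {I} — 7 equivalence classes.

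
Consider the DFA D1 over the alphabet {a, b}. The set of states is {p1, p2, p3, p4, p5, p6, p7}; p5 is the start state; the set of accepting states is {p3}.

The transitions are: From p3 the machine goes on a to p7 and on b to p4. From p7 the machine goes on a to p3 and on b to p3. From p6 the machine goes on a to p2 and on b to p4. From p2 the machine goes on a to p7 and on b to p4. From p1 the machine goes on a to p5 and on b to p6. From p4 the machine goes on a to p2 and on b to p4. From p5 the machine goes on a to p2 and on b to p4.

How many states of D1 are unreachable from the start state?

2

BFS from p5 reaches {p2, p3, p4, p5, p7}; the 2 state(s) p1, p6 are never visited.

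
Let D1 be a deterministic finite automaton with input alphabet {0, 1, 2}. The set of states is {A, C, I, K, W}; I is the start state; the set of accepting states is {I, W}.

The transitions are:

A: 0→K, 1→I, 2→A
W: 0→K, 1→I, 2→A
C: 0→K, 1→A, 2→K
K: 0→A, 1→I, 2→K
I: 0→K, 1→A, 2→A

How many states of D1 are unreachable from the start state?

2

BFS from I reaches {A, I, K}; the 2 state(s) C, W are never visited.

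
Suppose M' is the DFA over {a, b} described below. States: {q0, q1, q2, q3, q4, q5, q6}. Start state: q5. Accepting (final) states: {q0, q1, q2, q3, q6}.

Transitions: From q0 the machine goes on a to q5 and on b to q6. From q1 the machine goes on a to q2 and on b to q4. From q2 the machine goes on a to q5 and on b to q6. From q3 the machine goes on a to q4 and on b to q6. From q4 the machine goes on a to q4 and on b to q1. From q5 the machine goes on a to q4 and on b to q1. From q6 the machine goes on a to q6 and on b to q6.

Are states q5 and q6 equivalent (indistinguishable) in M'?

States {q0,q3} cannot be reached from the start state, so discard them.
Initial partition by acceptance: {q1,q2,q6} | {q4,q5}.
On input a, block {q1,q2,q6} splits into {q1,q6} and {q2}.
Refine {q1,q6} on symbol a: members go to different blocks, giving {q1} and {q6}.
The partition is now stable with 4 blocks: {q1} | {q4,q5} | {q2} | {q6}.
q5 and q6 end up in different blocks, so they are distinguishable. For instance, the string 'ε' is accepted from only q6.

No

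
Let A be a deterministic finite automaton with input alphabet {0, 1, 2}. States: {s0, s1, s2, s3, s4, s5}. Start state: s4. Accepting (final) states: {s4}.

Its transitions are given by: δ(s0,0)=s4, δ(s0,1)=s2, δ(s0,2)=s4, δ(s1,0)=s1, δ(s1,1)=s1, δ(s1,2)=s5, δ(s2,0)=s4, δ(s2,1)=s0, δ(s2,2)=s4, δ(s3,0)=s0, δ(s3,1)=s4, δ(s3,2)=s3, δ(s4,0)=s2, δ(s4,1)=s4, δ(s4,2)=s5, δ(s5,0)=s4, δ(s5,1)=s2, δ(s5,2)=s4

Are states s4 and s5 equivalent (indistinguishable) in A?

No

States {s1,s3} cannot be reached from the start state, so discard them.
Start with accepting vs non-accepting: {s4} | {s0,s2,s5}.
No further refinement is possible. Final partition (2 blocks): {s4} | {s0,s2,s5}.
s4 and s5 end up in different blocks, so they are distinguishable. For instance, the string 'ε' is accepted from only s4.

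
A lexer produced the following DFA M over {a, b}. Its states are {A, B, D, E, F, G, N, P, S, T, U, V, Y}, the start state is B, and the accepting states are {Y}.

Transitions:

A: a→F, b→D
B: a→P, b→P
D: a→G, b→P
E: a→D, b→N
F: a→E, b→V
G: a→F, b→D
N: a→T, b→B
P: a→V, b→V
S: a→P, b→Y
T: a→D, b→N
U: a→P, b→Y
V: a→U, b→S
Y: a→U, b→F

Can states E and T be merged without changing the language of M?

First remove the unreachable states {A}; 12 states remain.
Initial partition by acceptance: {Y} | {B,D,E,F,G,N,P,S,T,U,V}.
On input b, block {B,D,E,F,G,N,P,S,T,U,V} splits into {B,D,E,F,G,N,P,T,V} and {S,U}.
Refine {B,D,E,F,G,N,P,T,V} on symbol a: members go to different blocks, giving {B,D,E,F,G,N,P,T} and {V}.
Refine {B,D,E,F,G,N,P,T} on symbol a: members go to different blocks, giving {B,D,E,F,G,N,T} and {P}.
Split {B,D,E,F,G,N,T} by δ(·,a) → {D,E,F,G,N,T} and {B}.
On input b, block {D,E,F,G,N,T} splits into {E,G,T} and {N} and {F} and {D}.
On input a, block {E,G,T} splits into {E,T} and {G}.
Stable partition: {Y} | {E,T} | {S,U} | {V} | {P} | {B} | {N} | {F} | {D} | {G} — 10 equivalence classes.
E and T lie in the same block of the stable partition, so they are equivalent — no string distinguishes them.

Yes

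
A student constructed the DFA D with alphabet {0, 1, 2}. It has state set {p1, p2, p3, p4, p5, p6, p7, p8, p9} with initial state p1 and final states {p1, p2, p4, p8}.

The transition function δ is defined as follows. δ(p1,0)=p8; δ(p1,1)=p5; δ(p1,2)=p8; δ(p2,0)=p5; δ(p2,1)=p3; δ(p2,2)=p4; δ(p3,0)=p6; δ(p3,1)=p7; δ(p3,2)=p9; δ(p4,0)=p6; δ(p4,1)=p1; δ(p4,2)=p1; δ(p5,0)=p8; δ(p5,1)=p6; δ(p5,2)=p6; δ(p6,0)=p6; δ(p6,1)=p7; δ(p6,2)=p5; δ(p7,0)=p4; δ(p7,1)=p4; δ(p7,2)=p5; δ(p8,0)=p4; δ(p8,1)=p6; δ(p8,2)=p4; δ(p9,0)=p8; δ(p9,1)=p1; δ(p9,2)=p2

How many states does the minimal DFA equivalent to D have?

6

Reachable states from the start: {p1,p4,p5,p6,p7,p8}. Unreachable: {p2,p3,p9} — drop them.
Initial partition by acceptance: {p1,p4,p8} | {p5,p6,p7}.
Split {p1,p4,p8} by δ(·,0) → {p1,p8} and {p4}.
On input 0, block {p1,p8} splits into {p1} and {p8}.
On input 0, block {p5,p6,p7} splits into {p5} and {p6} and {p7}.
The partition is now stable with 6 blocks: {p1} | {p5} | {p4} | {p8} | {p6} | {p7}.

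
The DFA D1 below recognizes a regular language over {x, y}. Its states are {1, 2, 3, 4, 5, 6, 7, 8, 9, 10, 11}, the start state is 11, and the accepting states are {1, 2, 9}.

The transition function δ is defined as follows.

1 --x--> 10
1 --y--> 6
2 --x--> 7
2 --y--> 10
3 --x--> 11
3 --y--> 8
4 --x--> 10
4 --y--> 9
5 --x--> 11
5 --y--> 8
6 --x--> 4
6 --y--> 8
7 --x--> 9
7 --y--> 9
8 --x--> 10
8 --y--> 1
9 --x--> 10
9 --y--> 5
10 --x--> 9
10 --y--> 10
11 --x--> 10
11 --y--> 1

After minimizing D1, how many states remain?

4

States {2,3,7} cannot be reached from the start state, so discard them.
Initial partition by acceptance: {1,9} | {4,5,6,8,10,11}.
Refine {4,5,6,8,10,11} on symbol x: members go to different blocks, giving {4,5,6,8,11} and {10}.
Split {4,5,6,8,11} by δ(·,x) → {4,8,11} and {5,6}.
The partition is now stable with 4 blocks: {1,9} | {4,8,11} | {10} | {5,6}.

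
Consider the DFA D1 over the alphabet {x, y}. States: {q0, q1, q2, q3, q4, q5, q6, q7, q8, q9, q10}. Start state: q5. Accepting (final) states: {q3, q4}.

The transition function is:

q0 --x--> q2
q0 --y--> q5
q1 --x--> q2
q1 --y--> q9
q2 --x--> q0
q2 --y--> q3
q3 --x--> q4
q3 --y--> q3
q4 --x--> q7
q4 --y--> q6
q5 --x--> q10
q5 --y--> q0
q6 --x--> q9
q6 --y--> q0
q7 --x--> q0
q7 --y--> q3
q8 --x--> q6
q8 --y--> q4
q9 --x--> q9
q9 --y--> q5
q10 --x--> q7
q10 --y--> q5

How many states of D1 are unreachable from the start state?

BFS from q5 reaches {q0, q2, q3, q4, q5, q6, q7, q9, q10}; the 2 state(s) q1, q8 are never visited.

2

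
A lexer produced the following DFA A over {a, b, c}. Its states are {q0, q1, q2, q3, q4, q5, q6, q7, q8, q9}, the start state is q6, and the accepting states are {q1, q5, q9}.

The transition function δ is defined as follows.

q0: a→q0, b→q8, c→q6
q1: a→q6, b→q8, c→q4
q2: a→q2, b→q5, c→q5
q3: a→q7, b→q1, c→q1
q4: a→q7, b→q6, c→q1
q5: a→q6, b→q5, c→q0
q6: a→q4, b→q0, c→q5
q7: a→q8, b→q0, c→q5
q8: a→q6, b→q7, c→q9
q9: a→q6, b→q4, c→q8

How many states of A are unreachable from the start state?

2

No path from q6 leads to q2, q3; the other 8 states are all reachable.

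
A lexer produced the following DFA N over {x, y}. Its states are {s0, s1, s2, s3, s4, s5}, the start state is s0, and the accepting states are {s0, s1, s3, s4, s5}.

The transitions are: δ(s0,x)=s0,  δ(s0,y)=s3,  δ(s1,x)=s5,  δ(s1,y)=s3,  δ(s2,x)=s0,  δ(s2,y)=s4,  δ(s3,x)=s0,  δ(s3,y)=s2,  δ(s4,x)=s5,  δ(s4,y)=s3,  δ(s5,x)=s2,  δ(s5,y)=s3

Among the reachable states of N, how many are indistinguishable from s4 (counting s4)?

First remove the unreachable states {s1}; 5 states remain.
Start with accepting vs non-accepting: {s0,s3,s4,s5} | {s2}.
On input x, block {s0,s3,s4,s5} splits into {s0,s3,s4} and {s5}.
Refine {s0,s3,s4} on symbol x: members go to different blocks, giving {s0,s3} and {s4}.
On input y, block {s0,s3} splits into {s0} and {s3}.
No further refinement is possible. Final partition (5 blocks): {s0} | {s2} | {s5} | {s4} | {s3}.
The equivalence class containing s4 is {s4}, of size 1.

1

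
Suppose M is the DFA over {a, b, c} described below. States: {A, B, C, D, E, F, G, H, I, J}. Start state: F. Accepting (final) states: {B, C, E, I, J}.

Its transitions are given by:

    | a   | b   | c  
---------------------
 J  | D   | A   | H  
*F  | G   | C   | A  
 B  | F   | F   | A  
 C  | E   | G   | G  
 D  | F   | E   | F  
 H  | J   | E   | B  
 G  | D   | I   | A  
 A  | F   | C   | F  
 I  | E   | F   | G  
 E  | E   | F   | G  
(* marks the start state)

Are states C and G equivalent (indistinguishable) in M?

No

Reachable states from the start: {A,C,D,E,F,G,I}. Unreachable: {B,H,J} — drop them.
Start with accepting vs non-accepting: {C,E,I} | {A,D,F,G}.
Stable partition: {C,E,I} | {A,D,F,G} — 2 equivalence classes.
C and G end up in different blocks, so they are distinguishable. For instance, the string 'ε' is accepted from only C.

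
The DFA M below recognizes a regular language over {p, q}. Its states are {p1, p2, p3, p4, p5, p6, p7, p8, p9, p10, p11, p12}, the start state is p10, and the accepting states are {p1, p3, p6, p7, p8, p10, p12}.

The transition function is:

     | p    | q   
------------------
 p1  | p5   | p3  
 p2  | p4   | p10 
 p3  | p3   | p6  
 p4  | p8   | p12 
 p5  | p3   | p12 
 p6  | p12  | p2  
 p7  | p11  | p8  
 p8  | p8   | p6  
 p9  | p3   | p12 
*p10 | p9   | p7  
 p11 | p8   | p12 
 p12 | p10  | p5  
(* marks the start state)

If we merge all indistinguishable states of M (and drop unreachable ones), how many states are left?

7

States {p1} cannot be reached from the start state, so discard them.
Start with accepting vs non-accepting: {p3,p6,p7,p8,p10,p12} | {p2,p4,p5,p9,p11}.
On input p, block {p3,p6,p7,p8,p10,p12} splits into {p3,p6,p8,p12} and {p7,p10}.
Split {p3,p6,p8,p12} by δ(·,p) → {p3,p6,p8} and {p12}.
Split {p3,p6,p8} by δ(·,p) → {p3,p8} and {p6}.
Split {p2,p4,p5,p9,p11} by δ(·,p) → {p4,p5,p9,p11} and {p2}.
Split {p7,p10} by δ(·,q) → {p7} and {p10}.
The partition is now stable with 7 blocks: {p3,p8} | {p4,p5,p9,p11} | {p7} | {p12} | {p6} | {p2} | {p10}.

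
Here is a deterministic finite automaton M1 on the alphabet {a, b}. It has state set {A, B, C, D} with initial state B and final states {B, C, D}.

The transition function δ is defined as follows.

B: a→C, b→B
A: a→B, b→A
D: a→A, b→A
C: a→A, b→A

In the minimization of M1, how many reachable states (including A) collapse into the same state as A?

1

Reachable states from the start: {A,B,C}. Unreachable: {D} — drop them.
P0 = {B,C} | {A}.
Refine {B,C} on symbol a: members go to different blocks, giving {B} and {C}.
The partition is now stable with 3 blocks: {B} | {A} | {C}.
State A belongs to the block {A}, which has 1 states.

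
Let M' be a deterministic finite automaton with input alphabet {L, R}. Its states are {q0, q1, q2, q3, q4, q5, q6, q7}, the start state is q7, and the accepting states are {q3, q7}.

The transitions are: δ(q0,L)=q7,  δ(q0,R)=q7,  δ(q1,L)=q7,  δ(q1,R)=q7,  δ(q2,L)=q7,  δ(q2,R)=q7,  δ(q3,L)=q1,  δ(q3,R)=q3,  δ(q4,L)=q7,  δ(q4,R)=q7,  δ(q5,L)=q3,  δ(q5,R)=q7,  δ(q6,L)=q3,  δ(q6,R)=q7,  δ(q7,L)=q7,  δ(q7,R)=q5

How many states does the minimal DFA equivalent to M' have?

States {q0,q2,q4,q6} cannot be reached from the start state, so discard them.
Start with accepting vs non-accepting: {q3,q7} | {q1,q5}.
Refine {q3,q7} on symbol L: members go to different blocks, giving {q3} and {q7}.
Split {q1,q5} by δ(·,L) → {q1} and {q5}.
Stable partition: {q3} | {q1} | {q7} | {q5} — 4 equivalence classes.

4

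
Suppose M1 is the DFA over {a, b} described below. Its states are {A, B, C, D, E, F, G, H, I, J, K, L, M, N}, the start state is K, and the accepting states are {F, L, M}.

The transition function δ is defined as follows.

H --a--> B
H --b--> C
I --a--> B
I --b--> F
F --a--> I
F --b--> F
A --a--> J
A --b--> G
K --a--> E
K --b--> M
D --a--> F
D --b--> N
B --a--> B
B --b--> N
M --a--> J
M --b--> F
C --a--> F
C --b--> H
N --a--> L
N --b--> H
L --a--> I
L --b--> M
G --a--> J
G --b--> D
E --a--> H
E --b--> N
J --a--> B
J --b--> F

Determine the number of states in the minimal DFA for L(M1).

States {A,D,G} cannot be reached from the start state, so discard them.
P0 = {F,L,M} | {B,C,E,H,I,J,K,N}.
On input a, block {B,C,E,H,I,J,K,N} splits into {B,E,H,I,J,K} and {C,N}.
On input b, block {B,E,H,I,J,K} splits into {B,E,H} and {I,J,K}.
No further refinement is possible. Final partition (4 blocks): {F,L,M} | {B,E,H} | {C,N} | {I,J,K}.

4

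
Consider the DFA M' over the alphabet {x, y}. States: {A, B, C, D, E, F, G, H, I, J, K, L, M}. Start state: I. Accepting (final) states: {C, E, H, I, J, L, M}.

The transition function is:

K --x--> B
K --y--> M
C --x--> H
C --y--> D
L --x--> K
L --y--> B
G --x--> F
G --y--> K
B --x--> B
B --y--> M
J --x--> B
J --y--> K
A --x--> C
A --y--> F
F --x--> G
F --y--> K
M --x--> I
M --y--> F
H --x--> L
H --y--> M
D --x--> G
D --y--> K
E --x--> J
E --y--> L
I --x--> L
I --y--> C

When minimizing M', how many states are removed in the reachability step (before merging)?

Starting at I and following transitions, the reachable set is {B, C, D, F, G, H, I, K, L, M}. That leaves A, E, J unreachable — 3 in total.

3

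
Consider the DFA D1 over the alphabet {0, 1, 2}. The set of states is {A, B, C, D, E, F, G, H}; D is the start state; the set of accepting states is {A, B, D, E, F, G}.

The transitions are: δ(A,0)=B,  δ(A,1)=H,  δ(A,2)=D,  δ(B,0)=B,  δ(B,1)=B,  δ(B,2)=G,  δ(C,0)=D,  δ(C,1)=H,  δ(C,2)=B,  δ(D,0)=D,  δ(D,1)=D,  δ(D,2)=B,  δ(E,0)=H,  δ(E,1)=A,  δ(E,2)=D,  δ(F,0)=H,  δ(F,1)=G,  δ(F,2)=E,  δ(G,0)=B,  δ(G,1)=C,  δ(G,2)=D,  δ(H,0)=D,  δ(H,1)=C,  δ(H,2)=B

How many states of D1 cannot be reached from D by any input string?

No path from D leads to A, E, F; the other 5 states are all reachable.

3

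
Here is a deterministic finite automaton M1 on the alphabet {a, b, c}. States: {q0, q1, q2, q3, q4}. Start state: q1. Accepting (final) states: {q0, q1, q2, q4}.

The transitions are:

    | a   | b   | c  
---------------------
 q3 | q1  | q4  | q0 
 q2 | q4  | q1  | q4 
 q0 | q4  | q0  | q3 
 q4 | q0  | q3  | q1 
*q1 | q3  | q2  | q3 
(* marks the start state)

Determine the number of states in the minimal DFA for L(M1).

Every state is reachable, so we keep all 5.
Start with accepting vs non-accepting: {q0,q1,q2,q4} | {q3}.
Refine {q0,q1,q2,q4} on symbol a: members go to different blocks, giving {q0,q2,q4} and {q1}.
On input b, block {q0,q2,q4} splits into {q0} and {q2} and {q4}.
No further refinement is possible. Final partition (5 blocks): {q0} | {q3} | {q1} | {q2} | {q4}.

5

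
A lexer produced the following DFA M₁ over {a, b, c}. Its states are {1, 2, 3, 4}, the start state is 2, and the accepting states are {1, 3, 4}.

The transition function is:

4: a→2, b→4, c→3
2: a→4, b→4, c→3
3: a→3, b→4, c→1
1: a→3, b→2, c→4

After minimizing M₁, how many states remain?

4

P0 = {1,3,4} | {2}.
Split {1,3,4} by δ(·,a) → {1,3} and {4}.
Split {1,3} by δ(·,b) → {1} and {3}.
Stable partition: {1} | {2} | {4} | {3} — 4 equivalence classes.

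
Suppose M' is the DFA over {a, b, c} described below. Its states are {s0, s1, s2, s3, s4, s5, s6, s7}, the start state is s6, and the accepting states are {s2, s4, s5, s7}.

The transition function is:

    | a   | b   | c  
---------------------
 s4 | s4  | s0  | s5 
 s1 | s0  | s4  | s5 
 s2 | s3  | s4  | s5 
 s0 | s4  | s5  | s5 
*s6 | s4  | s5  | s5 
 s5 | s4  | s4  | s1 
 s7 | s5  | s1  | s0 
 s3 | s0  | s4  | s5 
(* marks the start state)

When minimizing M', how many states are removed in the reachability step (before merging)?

No path from s6 leads to s2, s3, s7; the other 5 states are all reachable.

3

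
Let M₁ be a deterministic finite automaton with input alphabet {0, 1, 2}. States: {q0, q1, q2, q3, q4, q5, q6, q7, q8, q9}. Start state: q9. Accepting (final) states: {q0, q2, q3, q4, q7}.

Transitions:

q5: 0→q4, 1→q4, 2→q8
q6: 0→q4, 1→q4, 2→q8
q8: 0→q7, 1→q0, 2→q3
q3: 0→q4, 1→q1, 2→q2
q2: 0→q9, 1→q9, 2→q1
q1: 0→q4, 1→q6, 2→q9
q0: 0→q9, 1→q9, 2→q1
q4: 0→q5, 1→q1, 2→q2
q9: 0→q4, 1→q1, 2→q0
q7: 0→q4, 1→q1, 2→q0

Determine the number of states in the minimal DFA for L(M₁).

All states are reachable from the start state.
Initial partition by acceptance: {q0,q2,q3,q4,q7} | {q1,q5,q6,q8,q9}.
On input 0, block {q0,q2,q3,q4,q7} splits into {q0,q2,q4} and {q3,q7}.
Refine {q0,q2,q4} on symbol 2: members go to different blocks, giving {q0,q2} and {q4}.
Refine {q1,q5,q6,q8,q9} on symbol 0: members go to different blocks, giving {q1,q5,q6,q9} and {q8}.
Split {q1,q5,q6,q9} by δ(·,1) → {q1,q9} and {q5,q6}.
Split {q1,q9} by δ(·,1) → {q1} and {q9}.
No further refinement is possible. Final partition (7 blocks): {q0,q2} | {q1} | {q3,q7} | {q4} | {q8} | {q5,q6} | {q9}.

7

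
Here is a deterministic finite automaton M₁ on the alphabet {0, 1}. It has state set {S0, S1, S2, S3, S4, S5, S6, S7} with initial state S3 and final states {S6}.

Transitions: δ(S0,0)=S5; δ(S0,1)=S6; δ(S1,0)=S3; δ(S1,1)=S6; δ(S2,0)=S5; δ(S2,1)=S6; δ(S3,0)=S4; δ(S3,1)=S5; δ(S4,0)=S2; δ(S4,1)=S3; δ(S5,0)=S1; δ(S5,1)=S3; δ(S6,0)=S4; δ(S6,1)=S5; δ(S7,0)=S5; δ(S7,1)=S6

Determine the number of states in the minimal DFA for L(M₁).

6

Reachable states from the start: {S1,S2,S3,S4,S5,S6}. Unreachable: {S0,S7} — drop them.
P0 = {S6} | {S1,S2,S3,S4,S5}.
Split {S1,S2,S3,S4,S5} by δ(·,1) → {S3,S4,S5} and {S1,S2}.
On input 0, block {S3,S4,S5} splits into {S4,S5} and {S3}.
On input 0, block {S1,S2} splits into {S1} and {S2}.
Refine {S4,S5} on symbol 0: members go to different blocks, giving {S4} and {S5}.
Stable partition: {S6} | {S4} | {S1} | {S3} | {S2} | {S5} — 6 equivalence classes.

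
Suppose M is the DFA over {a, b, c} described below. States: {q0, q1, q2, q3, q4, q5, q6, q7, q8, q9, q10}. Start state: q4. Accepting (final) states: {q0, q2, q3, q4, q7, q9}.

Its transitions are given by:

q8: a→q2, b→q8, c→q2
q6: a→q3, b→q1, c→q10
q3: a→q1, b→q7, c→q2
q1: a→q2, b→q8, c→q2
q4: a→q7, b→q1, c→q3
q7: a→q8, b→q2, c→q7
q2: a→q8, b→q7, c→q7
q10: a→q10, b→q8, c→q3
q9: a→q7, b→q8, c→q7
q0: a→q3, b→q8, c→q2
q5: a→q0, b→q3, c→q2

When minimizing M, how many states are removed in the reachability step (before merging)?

5

BFS from q4 reaches {q1, q2, q3, q4, q7, q8}; the 5 state(s) q0, q5, q6, q9, q10 are never visited.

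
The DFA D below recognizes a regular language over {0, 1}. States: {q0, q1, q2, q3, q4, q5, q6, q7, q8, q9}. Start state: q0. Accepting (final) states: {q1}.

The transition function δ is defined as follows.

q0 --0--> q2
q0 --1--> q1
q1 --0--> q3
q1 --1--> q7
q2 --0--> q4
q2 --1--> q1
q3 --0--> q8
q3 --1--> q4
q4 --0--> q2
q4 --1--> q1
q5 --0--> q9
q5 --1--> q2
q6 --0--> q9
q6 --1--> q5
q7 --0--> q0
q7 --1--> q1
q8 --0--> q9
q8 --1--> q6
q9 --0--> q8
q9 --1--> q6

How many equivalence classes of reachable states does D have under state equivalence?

5

P0 = {q1} | {q0,q2,q3,q4,q5,q6,q7,q8,q9}.
On input 1, block {q0,q2,q3,q4,q5,q6,q7,q8,q9} splits into {q3,q5,q6,q8,q9} and {q0,q2,q4,q7}.
Refine {q3,q5,q6,q8,q9} on symbol 1: members go to different blocks, giving {q6,q8,q9} and {q3,q5}.
On input 1, block {q6,q8,q9} splits into {q8,q9} and {q6}.
Stable partition: {q1} | {q8,q9} | {q0,q2,q4,q7} | {q3,q5} | {q6} — 5 equivalence classes.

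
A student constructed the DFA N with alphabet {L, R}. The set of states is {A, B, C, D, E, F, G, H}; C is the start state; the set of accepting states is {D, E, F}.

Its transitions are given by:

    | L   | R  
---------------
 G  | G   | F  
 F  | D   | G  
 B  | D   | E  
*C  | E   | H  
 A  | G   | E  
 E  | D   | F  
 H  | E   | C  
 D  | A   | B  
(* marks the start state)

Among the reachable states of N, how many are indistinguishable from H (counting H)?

2

All states are reachable from the start state.
P0 = {D,E,F} | {A,B,C,G,H}.
Refine {D,E,F} on symbol L: members go to different blocks, giving {E,F} and {D}.
Split {E,F} by δ(·,R) → {E} and {F}.
Split {A,B,C,G,H} by δ(·,L) → {A,G} and {C,H} and {B}.
Split {A,G} by δ(·,R) → {A} and {G}.
No further refinement is possible. Final partition (7 blocks): {E} | {A} | {D} | {F} | {C,H} | {B} | {G}.
The equivalence class containing H is {C,H}, of size 2.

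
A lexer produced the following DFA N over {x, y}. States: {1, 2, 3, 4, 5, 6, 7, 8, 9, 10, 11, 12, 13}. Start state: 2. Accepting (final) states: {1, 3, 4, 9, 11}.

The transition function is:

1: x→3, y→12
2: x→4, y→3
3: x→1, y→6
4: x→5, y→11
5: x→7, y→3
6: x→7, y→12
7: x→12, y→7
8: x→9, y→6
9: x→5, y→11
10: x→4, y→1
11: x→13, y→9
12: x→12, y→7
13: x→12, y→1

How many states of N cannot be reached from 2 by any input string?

No path from 2 leads to 8, 10; the other 11 states are all reachable.

2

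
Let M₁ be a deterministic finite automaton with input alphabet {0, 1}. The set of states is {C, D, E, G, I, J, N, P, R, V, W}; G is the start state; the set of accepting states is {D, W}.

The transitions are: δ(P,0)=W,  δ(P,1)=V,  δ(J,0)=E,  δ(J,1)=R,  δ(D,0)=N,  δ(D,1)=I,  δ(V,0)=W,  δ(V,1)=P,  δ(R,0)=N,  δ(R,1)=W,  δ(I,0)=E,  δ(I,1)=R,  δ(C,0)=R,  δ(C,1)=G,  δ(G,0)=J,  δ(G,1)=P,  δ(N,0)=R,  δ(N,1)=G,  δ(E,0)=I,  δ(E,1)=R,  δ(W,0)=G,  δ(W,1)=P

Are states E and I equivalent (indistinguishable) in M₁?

Yes

First remove the unreachable states {C,D}; 9 states remain.
Start with accepting vs non-accepting: {W} | {E,G,I,J,N,P,R,V}.
Refine {E,G,I,J,N,P,R,V} on symbol 0: members go to different blocks, giving {E,G,I,J,N,R} and {P,V}.
On input 1, block {E,G,I,J,N,R} splits into {E,I,J,N} and {G} and {R}.
Refine {E,I,J,N} on symbol 0: members go to different blocks, giving {E,I,J} and {N}.
No further refinement is possible. Final partition (6 blocks): {W} | {E,I,J} | {P,V} | {G} | {R} | {N}.
E and I lie in the same block of the stable partition, so they are equivalent — no string distinguishes them.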